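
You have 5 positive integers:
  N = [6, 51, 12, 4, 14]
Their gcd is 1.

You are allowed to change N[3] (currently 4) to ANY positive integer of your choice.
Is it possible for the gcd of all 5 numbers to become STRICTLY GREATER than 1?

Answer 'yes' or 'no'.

Current gcd = 1
gcd of all OTHER numbers (without N[3]=4): gcd([6, 51, 12, 14]) = 1
The new gcd after any change is gcd(1, new_value).
This can be at most 1.
Since 1 = old gcd 1, the gcd can only stay the same or decrease.

Answer: no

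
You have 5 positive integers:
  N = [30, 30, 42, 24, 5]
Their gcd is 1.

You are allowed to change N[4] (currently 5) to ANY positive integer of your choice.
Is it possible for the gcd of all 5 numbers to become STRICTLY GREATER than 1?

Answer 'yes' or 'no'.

Answer: yes

Derivation:
Current gcd = 1
gcd of all OTHER numbers (without N[4]=5): gcd([30, 30, 42, 24]) = 6
The new gcd after any change is gcd(6, new_value).
This can be at most 6.
Since 6 > old gcd 1, the gcd CAN increase (e.g., set N[4] = 6).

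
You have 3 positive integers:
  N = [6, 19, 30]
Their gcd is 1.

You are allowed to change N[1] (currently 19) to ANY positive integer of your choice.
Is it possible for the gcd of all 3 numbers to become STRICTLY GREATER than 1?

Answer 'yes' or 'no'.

Answer: yes

Derivation:
Current gcd = 1
gcd of all OTHER numbers (without N[1]=19): gcd([6, 30]) = 6
The new gcd after any change is gcd(6, new_value).
This can be at most 6.
Since 6 > old gcd 1, the gcd CAN increase (e.g., set N[1] = 6).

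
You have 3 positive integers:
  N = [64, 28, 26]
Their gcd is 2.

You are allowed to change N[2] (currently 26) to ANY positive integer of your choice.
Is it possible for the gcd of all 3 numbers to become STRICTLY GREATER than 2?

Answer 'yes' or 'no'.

Current gcd = 2
gcd of all OTHER numbers (without N[2]=26): gcd([64, 28]) = 4
The new gcd after any change is gcd(4, new_value).
This can be at most 4.
Since 4 > old gcd 2, the gcd CAN increase (e.g., set N[2] = 4).

Answer: yes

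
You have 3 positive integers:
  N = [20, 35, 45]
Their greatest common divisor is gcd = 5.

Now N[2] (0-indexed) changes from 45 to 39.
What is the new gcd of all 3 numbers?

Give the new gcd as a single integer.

Numbers: [20, 35, 45], gcd = 5
Change: index 2, 45 -> 39
gcd of the OTHER numbers (without index 2): gcd([20, 35]) = 5
New gcd = gcd(g_others, new_val) = gcd(5, 39) = 1

Answer: 1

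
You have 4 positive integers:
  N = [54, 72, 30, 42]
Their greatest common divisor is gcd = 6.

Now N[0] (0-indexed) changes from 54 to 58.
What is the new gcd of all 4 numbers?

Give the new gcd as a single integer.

Answer: 2

Derivation:
Numbers: [54, 72, 30, 42], gcd = 6
Change: index 0, 54 -> 58
gcd of the OTHER numbers (without index 0): gcd([72, 30, 42]) = 6
New gcd = gcd(g_others, new_val) = gcd(6, 58) = 2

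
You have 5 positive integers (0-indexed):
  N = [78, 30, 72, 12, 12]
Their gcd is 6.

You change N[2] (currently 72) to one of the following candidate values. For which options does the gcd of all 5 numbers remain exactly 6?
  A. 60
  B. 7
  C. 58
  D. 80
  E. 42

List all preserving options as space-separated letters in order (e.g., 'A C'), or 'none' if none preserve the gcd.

Answer: A E

Derivation:
Old gcd = 6; gcd of others (without N[2]) = 6
New gcd for candidate v: gcd(6, v). Preserves old gcd iff gcd(6, v) = 6.
  Option A: v=60, gcd(6,60)=6 -> preserves
  Option B: v=7, gcd(6,7)=1 -> changes
  Option C: v=58, gcd(6,58)=2 -> changes
  Option D: v=80, gcd(6,80)=2 -> changes
  Option E: v=42, gcd(6,42)=6 -> preserves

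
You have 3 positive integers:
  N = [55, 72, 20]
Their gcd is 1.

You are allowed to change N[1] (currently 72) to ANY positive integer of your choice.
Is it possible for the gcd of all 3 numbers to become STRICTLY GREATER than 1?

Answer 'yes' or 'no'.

Current gcd = 1
gcd of all OTHER numbers (without N[1]=72): gcd([55, 20]) = 5
The new gcd after any change is gcd(5, new_value).
This can be at most 5.
Since 5 > old gcd 1, the gcd CAN increase (e.g., set N[1] = 5).

Answer: yes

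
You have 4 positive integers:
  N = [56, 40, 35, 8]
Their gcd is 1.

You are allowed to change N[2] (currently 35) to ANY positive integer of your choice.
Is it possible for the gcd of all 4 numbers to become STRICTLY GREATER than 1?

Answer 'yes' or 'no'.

Current gcd = 1
gcd of all OTHER numbers (without N[2]=35): gcd([56, 40, 8]) = 8
The new gcd after any change is gcd(8, new_value).
This can be at most 8.
Since 8 > old gcd 1, the gcd CAN increase (e.g., set N[2] = 8).

Answer: yes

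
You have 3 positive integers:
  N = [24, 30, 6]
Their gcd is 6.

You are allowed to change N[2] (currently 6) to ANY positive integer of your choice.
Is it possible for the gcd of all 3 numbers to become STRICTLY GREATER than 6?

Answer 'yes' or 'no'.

Answer: no

Derivation:
Current gcd = 6
gcd of all OTHER numbers (without N[2]=6): gcd([24, 30]) = 6
The new gcd after any change is gcd(6, new_value).
This can be at most 6.
Since 6 = old gcd 6, the gcd can only stay the same or decrease.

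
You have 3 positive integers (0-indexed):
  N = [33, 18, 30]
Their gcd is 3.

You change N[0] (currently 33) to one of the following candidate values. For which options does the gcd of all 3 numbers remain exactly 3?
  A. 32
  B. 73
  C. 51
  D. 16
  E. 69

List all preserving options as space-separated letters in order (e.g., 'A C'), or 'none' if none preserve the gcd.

Old gcd = 3; gcd of others (without N[0]) = 6
New gcd for candidate v: gcd(6, v). Preserves old gcd iff gcd(6, v) = 3.
  Option A: v=32, gcd(6,32)=2 -> changes
  Option B: v=73, gcd(6,73)=1 -> changes
  Option C: v=51, gcd(6,51)=3 -> preserves
  Option D: v=16, gcd(6,16)=2 -> changes
  Option E: v=69, gcd(6,69)=3 -> preserves

Answer: C E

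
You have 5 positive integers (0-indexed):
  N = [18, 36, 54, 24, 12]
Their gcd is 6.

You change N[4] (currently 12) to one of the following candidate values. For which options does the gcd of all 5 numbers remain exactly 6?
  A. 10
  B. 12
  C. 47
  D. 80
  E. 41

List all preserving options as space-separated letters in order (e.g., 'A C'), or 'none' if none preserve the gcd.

Old gcd = 6; gcd of others (without N[4]) = 6
New gcd for candidate v: gcd(6, v). Preserves old gcd iff gcd(6, v) = 6.
  Option A: v=10, gcd(6,10)=2 -> changes
  Option B: v=12, gcd(6,12)=6 -> preserves
  Option C: v=47, gcd(6,47)=1 -> changes
  Option D: v=80, gcd(6,80)=2 -> changes
  Option E: v=41, gcd(6,41)=1 -> changes

Answer: B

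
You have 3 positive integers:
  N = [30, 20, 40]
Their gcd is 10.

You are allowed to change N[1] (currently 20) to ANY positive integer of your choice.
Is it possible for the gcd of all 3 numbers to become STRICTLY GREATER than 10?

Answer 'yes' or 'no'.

Answer: no

Derivation:
Current gcd = 10
gcd of all OTHER numbers (without N[1]=20): gcd([30, 40]) = 10
The new gcd after any change is gcd(10, new_value).
This can be at most 10.
Since 10 = old gcd 10, the gcd can only stay the same or decrease.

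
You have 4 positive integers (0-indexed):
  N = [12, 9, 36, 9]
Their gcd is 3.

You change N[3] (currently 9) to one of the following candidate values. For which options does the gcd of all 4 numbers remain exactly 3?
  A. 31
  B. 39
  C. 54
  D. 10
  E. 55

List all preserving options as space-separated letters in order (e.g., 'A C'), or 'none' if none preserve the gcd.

Answer: B C

Derivation:
Old gcd = 3; gcd of others (without N[3]) = 3
New gcd for candidate v: gcd(3, v). Preserves old gcd iff gcd(3, v) = 3.
  Option A: v=31, gcd(3,31)=1 -> changes
  Option B: v=39, gcd(3,39)=3 -> preserves
  Option C: v=54, gcd(3,54)=3 -> preserves
  Option D: v=10, gcd(3,10)=1 -> changes
  Option E: v=55, gcd(3,55)=1 -> changes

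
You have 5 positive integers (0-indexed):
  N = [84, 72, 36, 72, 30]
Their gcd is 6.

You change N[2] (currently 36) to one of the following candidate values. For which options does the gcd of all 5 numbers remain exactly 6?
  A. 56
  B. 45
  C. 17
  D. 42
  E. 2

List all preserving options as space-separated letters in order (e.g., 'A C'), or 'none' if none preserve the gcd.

Old gcd = 6; gcd of others (without N[2]) = 6
New gcd for candidate v: gcd(6, v). Preserves old gcd iff gcd(6, v) = 6.
  Option A: v=56, gcd(6,56)=2 -> changes
  Option B: v=45, gcd(6,45)=3 -> changes
  Option C: v=17, gcd(6,17)=1 -> changes
  Option D: v=42, gcd(6,42)=6 -> preserves
  Option E: v=2, gcd(6,2)=2 -> changes

Answer: D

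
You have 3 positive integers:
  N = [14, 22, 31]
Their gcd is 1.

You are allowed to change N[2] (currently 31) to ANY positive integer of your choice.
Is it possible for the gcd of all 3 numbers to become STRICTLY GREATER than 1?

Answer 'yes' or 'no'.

Answer: yes

Derivation:
Current gcd = 1
gcd of all OTHER numbers (without N[2]=31): gcd([14, 22]) = 2
The new gcd after any change is gcd(2, new_value).
This can be at most 2.
Since 2 > old gcd 1, the gcd CAN increase (e.g., set N[2] = 2).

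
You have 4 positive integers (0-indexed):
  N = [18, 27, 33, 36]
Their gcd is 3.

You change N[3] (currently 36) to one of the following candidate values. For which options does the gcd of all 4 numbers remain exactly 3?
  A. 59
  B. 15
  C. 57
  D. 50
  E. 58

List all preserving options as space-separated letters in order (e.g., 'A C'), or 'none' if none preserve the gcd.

Answer: B C

Derivation:
Old gcd = 3; gcd of others (without N[3]) = 3
New gcd for candidate v: gcd(3, v). Preserves old gcd iff gcd(3, v) = 3.
  Option A: v=59, gcd(3,59)=1 -> changes
  Option B: v=15, gcd(3,15)=3 -> preserves
  Option C: v=57, gcd(3,57)=3 -> preserves
  Option D: v=50, gcd(3,50)=1 -> changes
  Option E: v=58, gcd(3,58)=1 -> changes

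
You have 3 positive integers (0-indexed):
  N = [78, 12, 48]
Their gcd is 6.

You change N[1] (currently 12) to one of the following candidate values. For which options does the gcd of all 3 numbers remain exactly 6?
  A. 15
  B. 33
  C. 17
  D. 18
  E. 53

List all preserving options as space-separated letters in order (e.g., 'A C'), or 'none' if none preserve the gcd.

Answer: D

Derivation:
Old gcd = 6; gcd of others (without N[1]) = 6
New gcd for candidate v: gcd(6, v). Preserves old gcd iff gcd(6, v) = 6.
  Option A: v=15, gcd(6,15)=3 -> changes
  Option B: v=33, gcd(6,33)=3 -> changes
  Option C: v=17, gcd(6,17)=1 -> changes
  Option D: v=18, gcd(6,18)=6 -> preserves
  Option E: v=53, gcd(6,53)=1 -> changes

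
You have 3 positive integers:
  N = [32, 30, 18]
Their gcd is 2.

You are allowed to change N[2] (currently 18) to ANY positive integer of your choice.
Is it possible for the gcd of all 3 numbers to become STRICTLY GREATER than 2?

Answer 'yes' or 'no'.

Current gcd = 2
gcd of all OTHER numbers (without N[2]=18): gcd([32, 30]) = 2
The new gcd after any change is gcd(2, new_value).
This can be at most 2.
Since 2 = old gcd 2, the gcd can only stay the same or decrease.

Answer: no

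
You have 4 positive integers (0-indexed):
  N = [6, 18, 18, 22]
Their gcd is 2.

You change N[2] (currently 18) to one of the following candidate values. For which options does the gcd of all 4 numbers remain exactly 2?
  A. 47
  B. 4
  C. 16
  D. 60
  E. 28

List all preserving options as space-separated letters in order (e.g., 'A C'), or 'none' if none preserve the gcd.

Old gcd = 2; gcd of others (without N[2]) = 2
New gcd for candidate v: gcd(2, v). Preserves old gcd iff gcd(2, v) = 2.
  Option A: v=47, gcd(2,47)=1 -> changes
  Option B: v=4, gcd(2,4)=2 -> preserves
  Option C: v=16, gcd(2,16)=2 -> preserves
  Option D: v=60, gcd(2,60)=2 -> preserves
  Option E: v=28, gcd(2,28)=2 -> preserves

Answer: B C D E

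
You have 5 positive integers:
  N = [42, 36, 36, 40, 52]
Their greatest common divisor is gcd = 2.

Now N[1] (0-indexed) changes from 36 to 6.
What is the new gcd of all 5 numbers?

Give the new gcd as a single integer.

Numbers: [42, 36, 36, 40, 52], gcd = 2
Change: index 1, 36 -> 6
gcd of the OTHER numbers (without index 1): gcd([42, 36, 40, 52]) = 2
New gcd = gcd(g_others, new_val) = gcd(2, 6) = 2

Answer: 2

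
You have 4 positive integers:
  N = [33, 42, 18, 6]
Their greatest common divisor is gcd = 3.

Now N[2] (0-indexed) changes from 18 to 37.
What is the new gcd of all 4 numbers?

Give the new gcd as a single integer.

Answer: 1

Derivation:
Numbers: [33, 42, 18, 6], gcd = 3
Change: index 2, 18 -> 37
gcd of the OTHER numbers (without index 2): gcd([33, 42, 6]) = 3
New gcd = gcd(g_others, new_val) = gcd(3, 37) = 1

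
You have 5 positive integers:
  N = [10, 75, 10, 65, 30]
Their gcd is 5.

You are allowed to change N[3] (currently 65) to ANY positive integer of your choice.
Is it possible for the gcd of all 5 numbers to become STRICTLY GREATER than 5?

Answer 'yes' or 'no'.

Current gcd = 5
gcd of all OTHER numbers (without N[3]=65): gcd([10, 75, 10, 30]) = 5
The new gcd after any change is gcd(5, new_value).
This can be at most 5.
Since 5 = old gcd 5, the gcd can only stay the same or decrease.

Answer: no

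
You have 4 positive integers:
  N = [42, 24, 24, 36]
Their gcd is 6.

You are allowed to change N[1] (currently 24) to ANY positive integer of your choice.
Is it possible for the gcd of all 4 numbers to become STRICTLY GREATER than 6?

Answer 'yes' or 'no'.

Answer: no

Derivation:
Current gcd = 6
gcd of all OTHER numbers (without N[1]=24): gcd([42, 24, 36]) = 6
The new gcd after any change is gcd(6, new_value).
This can be at most 6.
Since 6 = old gcd 6, the gcd can only stay the same or decrease.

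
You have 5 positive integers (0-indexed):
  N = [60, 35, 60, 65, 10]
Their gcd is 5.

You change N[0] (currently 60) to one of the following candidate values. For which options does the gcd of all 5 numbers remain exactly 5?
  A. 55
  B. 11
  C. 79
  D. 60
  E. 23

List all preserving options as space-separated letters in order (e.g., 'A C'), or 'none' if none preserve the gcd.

Answer: A D

Derivation:
Old gcd = 5; gcd of others (without N[0]) = 5
New gcd for candidate v: gcd(5, v). Preserves old gcd iff gcd(5, v) = 5.
  Option A: v=55, gcd(5,55)=5 -> preserves
  Option B: v=11, gcd(5,11)=1 -> changes
  Option C: v=79, gcd(5,79)=1 -> changes
  Option D: v=60, gcd(5,60)=5 -> preserves
  Option E: v=23, gcd(5,23)=1 -> changes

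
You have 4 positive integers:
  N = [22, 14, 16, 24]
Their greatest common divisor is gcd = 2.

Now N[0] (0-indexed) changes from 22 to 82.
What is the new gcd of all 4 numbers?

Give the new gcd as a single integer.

Answer: 2

Derivation:
Numbers: [22, 14, 16, 24], gcd = 2
Change: index 0, 22 -> 82
gcd of the OTHER numbers (without index 0): gcd([14, 16, 24]) = 2
New gcd = gcd(g_others, new_val) = gcd(2, 82) = 2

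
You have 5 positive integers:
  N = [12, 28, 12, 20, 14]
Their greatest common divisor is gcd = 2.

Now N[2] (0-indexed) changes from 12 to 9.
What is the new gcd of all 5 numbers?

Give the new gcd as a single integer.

Answer: 1

Derivation:
Numbers: [12, 28, 12, 20, 14], gcd = 2
Change: index 2, 12 -> 9
gcd of the OTHER numbers (without index 2): gcd([12, 28, 20, 14]) = 2
New gcd = gcd(g_others, new_val) = gcd(2, 9) = 1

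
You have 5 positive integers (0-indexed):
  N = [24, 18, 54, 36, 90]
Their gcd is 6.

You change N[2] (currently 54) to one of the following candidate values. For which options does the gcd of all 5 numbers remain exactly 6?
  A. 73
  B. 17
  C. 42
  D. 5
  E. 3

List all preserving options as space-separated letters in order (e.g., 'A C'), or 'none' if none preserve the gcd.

Answer: C

Derivation:
Old gcd = 6; gcd of others (without N[2]) = 6
New gcd for candidate v: gcd(6, v). Preserves old gcd iff gcd(6, v) = 6.
  Option A: v=73, gcd(6,73)=1 -> changes
  Option B: v=17, gcd(6,17)=1 -> changes
  Option C: v=42, gcd(6,42)=6 -> preserves
  Option D: v=5, gcd(6,5)=1 -> changes
  Option E: v=3, gcd(6,3)=3 -> changes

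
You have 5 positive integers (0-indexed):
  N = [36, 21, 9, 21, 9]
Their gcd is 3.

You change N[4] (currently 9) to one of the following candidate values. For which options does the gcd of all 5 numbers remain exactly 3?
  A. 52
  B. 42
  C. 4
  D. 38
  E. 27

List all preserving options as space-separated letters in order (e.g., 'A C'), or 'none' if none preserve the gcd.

Answer: B E

Derivation:
Old gcd = 3; gcd of others (without N[4]) = 3
New gcd for candidate v: gcd(3, v). Preserves old gcd iff gcd(3, v) = 3.
  Option A: v=52, gcd(3,52)=1 -> changes
  Option B: v=42, gcd(3,42)=3 -> preserves
  Option C: v=4, gcd(3,4)=1 -> changes
  Option D: v=38, gcd(3,38)=1 -> changes
  Option E: v=27, gcd(3,27)=3 -> preserves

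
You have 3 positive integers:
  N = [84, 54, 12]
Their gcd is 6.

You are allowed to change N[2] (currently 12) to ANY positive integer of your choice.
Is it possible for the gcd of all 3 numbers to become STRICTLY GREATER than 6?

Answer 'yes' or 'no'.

Answer: no

Derivation:
Current gcd = 6
gcd of all OTHER numbers (without N[2]=12): gcd([84, 54]) = 6
The new gcd after any change is gcd(6, new_value).
This can be at most 6.
Since 6 = old gcd 6, the gcd can only stay the same or decrease.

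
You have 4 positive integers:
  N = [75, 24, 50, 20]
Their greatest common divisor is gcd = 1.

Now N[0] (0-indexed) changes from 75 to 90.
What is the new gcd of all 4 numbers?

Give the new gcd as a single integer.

Answer: 2

Derivation:
Numbers: [75, 24, 50, 20], gcd = 1
Change: index 0, 75 -> 90
gcd of the OTHER numbers (without index 0): gcd([24, 50, 20]) = 2
New gcd = gcd(g_others, new_val) = gcd(2, 90) = 2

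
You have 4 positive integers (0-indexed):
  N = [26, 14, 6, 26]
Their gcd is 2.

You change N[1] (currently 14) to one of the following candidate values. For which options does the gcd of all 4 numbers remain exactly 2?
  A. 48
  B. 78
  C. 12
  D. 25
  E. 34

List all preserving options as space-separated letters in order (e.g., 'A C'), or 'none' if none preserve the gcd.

Answer: A B C E

Derivation:
Old gcd = 2; gcd of others (without N[1]) = 2
New gcd for candidate v: gcd(2, v). Preserves old gcd iff gcd(2, v) = 2.
  Option A: v=48, gcd(2,48)=2 -> preserves
  Option B: v=78, gcd(2,78)=2 -> preserves
  Option C: v=12, gcd(2,12)=2 -> preserves
  Option D: v=25, gcd(2,25)=1 -> changes
  Option E: v=34, gcd(2,34)=2 -> preserves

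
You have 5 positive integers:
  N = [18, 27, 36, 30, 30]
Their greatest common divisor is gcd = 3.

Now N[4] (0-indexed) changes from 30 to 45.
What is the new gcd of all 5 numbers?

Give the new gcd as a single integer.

Answer: 3

Derivation:
Numbers: [18, 27, 36, 30, 30], gcd = 3
Change: index 4, 30 -> 45
gcd of the OTHER numbers (without index 4): gcd([18, 27, 36, 30]) = 3
New gcd = gcd(g_others, new_val) = gcd(3, 45) = 3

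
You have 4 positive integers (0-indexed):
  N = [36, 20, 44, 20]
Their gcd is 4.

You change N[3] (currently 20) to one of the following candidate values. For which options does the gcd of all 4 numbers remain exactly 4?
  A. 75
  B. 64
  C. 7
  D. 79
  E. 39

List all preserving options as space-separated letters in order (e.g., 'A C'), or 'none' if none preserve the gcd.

Old gcd = 4; gcd of others (without N[3]) = 4
New gcd for candidate v: gcd(4, v). Preserves old gcd iff gcd(4, v) = 4.
  Option A: v=75, gcd(4,75)=1 -> changes
  Option B: v=64, gcd(4,64)=4 -> preserves
  Option C: v=7, gcd(4,7)=1 -> changes
  Option D: v=79, gcd(4,79)=1 -> changes
  Option E: v=39, gcd(4,39)=1 -> changes

Answer: B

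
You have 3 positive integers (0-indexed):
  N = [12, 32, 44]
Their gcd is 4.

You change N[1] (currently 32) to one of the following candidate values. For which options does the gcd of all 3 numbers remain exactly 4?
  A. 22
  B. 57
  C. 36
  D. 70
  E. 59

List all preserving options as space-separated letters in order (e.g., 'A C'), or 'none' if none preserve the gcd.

Answer: C

Derivation:
Old gcd = 4; gcd of others (without N[1]) = 4
New gcd for candidate v: gcd(4, v). Preserves old gcd iff gcd(4, v) = 4.
  Option A: v=22, gcd(4,22)=2 -> changes
  Option B: v=57, gcd(4,57)=1 -> changes
  Option C: v=36, gcd(4,36)=4 -> preserves
  Option D: v=70, gcd(4,70)=2 -> changes
  Option E: v=59, gcd(4,59)=1 -> changes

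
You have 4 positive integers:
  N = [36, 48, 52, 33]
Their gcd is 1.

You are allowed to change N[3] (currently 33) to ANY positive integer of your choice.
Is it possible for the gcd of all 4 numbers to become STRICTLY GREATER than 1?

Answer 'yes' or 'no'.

Current gcd = 1
gcd of all OTHER numbers (without N[3]=33): gcd([36, 48, 52]) = 4
The new gcd after any change is gcd(4, new_value).
This can be at most 4.
Since 4 > old gcd 1, the gcd CAN increase (e.g., set N[3] = 4).

Answer: yes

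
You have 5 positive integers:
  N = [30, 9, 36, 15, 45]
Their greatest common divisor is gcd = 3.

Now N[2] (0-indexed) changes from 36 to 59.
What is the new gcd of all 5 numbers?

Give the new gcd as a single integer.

Numbers: [30, 9, 36, 15, 45], gcd = 3
Change: index 2, 36 -> 59
gcd of the OTHER numbers (without index 2): gcd([30, 9, 15, 45]) = 3
New gcd = gcd(g_others, new_val) = gcd(3, 59) = 1

Answer: 1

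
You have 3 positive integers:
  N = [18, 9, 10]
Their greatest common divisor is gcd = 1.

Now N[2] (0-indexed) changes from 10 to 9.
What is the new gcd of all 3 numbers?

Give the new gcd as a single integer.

Answer: 9

Derivation:
Numbers: [18, 9, 10], gcd = 1
Change: index 2, 10 -> 9
gcd of the OTHER numbers (without index 2): gcd([18, 9]) = 9
New gcd = gcd(g_others, new_val) = gcd(9, 9) = 9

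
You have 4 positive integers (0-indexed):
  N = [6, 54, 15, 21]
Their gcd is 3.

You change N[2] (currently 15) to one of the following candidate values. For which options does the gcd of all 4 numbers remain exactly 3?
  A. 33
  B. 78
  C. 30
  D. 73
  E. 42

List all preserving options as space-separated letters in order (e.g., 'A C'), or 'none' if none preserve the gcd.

Answer: A B C E

Derivation:
Old gcd = 3; gcd of others (without N[2]) = 3
New gcd for candidate v: gcd(3, v). Preserves old gcd iff gcd(3, v) = 3.
  Option A: v=33, gcd(3,33)=3 -> preserves
  Option B: v=78, gcd(3,78)=3 -> preserves
  Option C: v=30, gcd(3,30)=3 -> preserves
  Option D: v=73, gcd(3,73)=1 -> changes
  Option E: v=42, gcd(3,42)=3 -> preserves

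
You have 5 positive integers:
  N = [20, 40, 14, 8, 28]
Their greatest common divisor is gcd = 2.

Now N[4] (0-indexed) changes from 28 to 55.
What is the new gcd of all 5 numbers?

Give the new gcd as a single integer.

Numbers: [20, 40, 14, 8, 28], gcd = 2
Change: index 4, 28 -> 55
gcd of the OTHER numbers (without index 4): gcd([20, 40, 14, 8]) = 2
New gcd = gcd(g_others, new_val) = gcd(2, 55) = 1

Answer: 1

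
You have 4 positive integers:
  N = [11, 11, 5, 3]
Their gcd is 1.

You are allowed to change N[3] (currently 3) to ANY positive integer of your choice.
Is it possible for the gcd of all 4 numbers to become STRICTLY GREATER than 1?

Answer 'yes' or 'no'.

Answer: no

Derivation:
Current gcd = 1
gcd of all OTHER numbers (without N[3]=3): gcd([11, 11, 5]) = 1
The new gcd after any change is gcd(1, new_value).
This can be at most 1.
Since 1 = old gcd 1, the gcd can only stay the same or decrease.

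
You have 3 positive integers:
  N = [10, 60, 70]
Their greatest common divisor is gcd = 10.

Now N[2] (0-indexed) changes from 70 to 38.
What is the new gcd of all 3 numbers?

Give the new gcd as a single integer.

Numbers: [10, 60, 70], gcd = 10
Change: index 2, 70 -> 38
gcd of the OTHER numbers (without index 2): gcd([10, 60]) = 10
New gcd = gcd(g_others, new_val) = gcd(10, 38) = 2

Answer: 2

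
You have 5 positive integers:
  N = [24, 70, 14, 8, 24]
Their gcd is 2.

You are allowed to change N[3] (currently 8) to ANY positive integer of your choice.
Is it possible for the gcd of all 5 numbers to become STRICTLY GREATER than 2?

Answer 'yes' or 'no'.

Answer: no

Derivation:
Current gcd = 2
gcd of all OTHER numbers (without N[3]=8): gcd([24, 70, 14, 24]) = 2
The new gcd after any change is gcd(2, new_value).
This can be at most 2.
Since 2 = old gcd 2, the gcd can only stay the same or decrease.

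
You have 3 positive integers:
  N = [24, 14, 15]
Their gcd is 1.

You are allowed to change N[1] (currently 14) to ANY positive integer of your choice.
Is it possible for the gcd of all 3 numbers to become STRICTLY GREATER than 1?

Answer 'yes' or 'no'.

Current gcd = 1
gcd of all OTHER numbers (without N[1]=14): gcd([24, 15]) = 3
The new gcd after any change is gcd(3, new_value).
This can be at most 3.
Since 3 > old gcd 1, the gcd CAN increase (e.g., set N[1] = 3).

Answer: yes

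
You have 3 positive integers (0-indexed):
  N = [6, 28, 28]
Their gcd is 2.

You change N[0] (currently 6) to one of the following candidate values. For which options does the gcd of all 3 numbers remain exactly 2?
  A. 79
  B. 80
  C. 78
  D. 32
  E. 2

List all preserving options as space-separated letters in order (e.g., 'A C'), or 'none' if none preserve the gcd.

Answer: C E

Derivation:
Old gcd = 2; gcd of others (without N[0]) = 28
New gcd for candidate v: gcd(28, v). Preserves old gcd iff gcd(28, v) = 2.
  Option A: v=79, gcd(28,79)=1 -> changes
  Option B: v=80, gcd(28,80)=4 -> changes
  Option C: v=78, gcd(28,78)=2 -> preserves
  Option D: v=32, gcd(28,32)=4 -> changes
  Option E: v=2, gcd(28,2)=2 -> preserves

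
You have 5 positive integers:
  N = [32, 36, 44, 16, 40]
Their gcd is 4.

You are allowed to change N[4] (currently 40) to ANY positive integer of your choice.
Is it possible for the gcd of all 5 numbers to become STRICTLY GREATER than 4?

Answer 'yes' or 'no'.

Current gcd = 4
gcd of all OTHER numbers (without N[4]=40): gcd([32, 36, 44, 16]) = 4
The new gcd after any change is gcd(4, new_value).
This can be at most 4.
Since 4 = old gcd 4, the gcd can only stay the same or decrease.

Answer: no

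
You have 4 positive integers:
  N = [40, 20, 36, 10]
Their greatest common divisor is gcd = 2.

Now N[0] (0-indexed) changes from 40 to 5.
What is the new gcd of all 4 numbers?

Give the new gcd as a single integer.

Numbers: [40, 20, 36, 10], gcd = 2
Change: index 0, 40 -> 5
gcd of the OTHER numbers (without index 0): gcd([20, 36, 10]) = 2
New gcd = gcd(g_others, new_val) = gcd(2, 5) = 1

Answer: 1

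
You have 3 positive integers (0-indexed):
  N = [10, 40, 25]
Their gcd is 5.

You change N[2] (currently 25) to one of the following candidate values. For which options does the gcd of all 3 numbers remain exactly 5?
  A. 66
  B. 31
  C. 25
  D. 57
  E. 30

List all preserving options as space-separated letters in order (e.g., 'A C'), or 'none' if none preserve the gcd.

Answer: C

Derivation:
Old gcd = 5; gcd of others (without N[2]) = 10
New gcd for candidate v: gcd(10, v). Preserves old gcd iff gcd(10, v) = 5.
  Option A: v=66, gcd(10,66)=2 -> changes
  Option B: v=31, gcd(10,31)=1 -> changes
  Option C: v=25, gcd(10,25)=5 -> preserves
  Option D: v=57, gcd(10,57)=1 -> changes
  Option E: v=30, gcd(10,30)=10 -> changes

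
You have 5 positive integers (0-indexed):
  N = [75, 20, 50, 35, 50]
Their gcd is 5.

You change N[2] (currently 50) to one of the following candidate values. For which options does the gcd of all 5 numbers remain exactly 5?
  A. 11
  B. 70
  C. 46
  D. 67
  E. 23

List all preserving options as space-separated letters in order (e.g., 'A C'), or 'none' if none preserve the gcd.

Answer: B

Derivation:
Old gcd = 5; gcd of others (without N[2]) = 5
New gcd for candidate v: gcd(5, v). Preserves old gcd iff gcd(5, v) = 5.
  Option A: v=11, gcd(5,11)=1 -> changes
  Option B: v=70, gcd(5,70)=5 -> preserves
  Option C: v=46, gcd(5,46)=1 -> changes
  Option D: v=67, gcd(5,67)=1 -> changes
  Option E: v=23, gcd(5,23)=1 -> changes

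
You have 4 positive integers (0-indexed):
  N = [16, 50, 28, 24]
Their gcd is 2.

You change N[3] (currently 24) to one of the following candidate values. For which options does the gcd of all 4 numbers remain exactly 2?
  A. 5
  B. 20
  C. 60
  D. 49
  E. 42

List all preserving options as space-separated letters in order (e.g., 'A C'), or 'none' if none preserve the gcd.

Answer: B C E

Derivation:
Old gcd = 2; gcd of others (without N[3]) = 2
New gcd for candidate v: gcd(2, v). Preserves old gcd iff gcd(2, v) = 2.
  Option A: v=5, gcd(2,5)=1 -> changes
  Option B: v=20, gcd(2,20)=2 -> preserves
  Option C: v=60, gcd(2,60)=2 -> preserves
  Option D: v=49, gcd(2,49)=1 -> changes
  Option E: v=42, gcd(2,42)=2 -> preserves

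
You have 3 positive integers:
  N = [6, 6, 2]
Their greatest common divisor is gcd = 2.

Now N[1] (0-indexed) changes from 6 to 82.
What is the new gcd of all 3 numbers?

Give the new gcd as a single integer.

Answer: 2

Derivation:
Numbers: [6, 6, 2], gcd = 2
Change: index 1, 6 -> 82
gcd of the OTHER numbers (without index 1): gcd([6, 2]) = 2
New gcd = gcd(g_others, new_val) = gcd(2, 82) = 2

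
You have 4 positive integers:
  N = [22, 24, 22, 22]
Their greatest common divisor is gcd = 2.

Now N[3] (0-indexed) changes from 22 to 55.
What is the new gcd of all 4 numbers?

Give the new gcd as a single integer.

Answer: 1

Derivation:
Numbers: [22, 24, 22, 22], gcd = 2
Change: index 3, 22 -> 55
gcd of the OTHER numbers (without index 3): gcd([22, 24, 22]) = 2
New gcd = gcd(g_others, new_val) = gcd(2, 55) = 1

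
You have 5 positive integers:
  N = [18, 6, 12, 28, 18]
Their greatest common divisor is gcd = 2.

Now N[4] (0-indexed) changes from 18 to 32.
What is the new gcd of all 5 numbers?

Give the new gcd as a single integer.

Numbers: [18, 6, 12, 28, 18], gcd = 2
Change: index 4, 18 -> 32
gcd of the OTHER numbers (without index 4): gcd([18, 6, 12, 28]) = 2
New gcd = gcd(g_others, new_val) = gcd(2, 32) = 2

Answer: 2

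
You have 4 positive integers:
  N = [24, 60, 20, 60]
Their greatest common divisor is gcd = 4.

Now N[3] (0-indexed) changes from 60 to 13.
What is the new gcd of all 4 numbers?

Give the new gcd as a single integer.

Numbers: [24, 60, 20, 60], gcd = 4
Change: index 3, 60 -> 13
gcd of the OTHER numbers (without index 3): gcd([24, 60, 20]) = 4
New gcd = gcd(g_others, new_val) = gcd(4, 13) = 1

Answer: 1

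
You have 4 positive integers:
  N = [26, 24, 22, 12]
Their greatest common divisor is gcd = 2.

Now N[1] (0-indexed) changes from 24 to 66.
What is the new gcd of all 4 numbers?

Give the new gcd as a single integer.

Numbers: [26, 24, 22, 12], gcd = 2
Change: index 1, 24 -> 66
gcd of the OTHER numbers (without index 1): gcd([26, 22, 12]) = 2
New gcd = gcd(g_others, new_val) = gcd(2, 66) = 2

Answer: 2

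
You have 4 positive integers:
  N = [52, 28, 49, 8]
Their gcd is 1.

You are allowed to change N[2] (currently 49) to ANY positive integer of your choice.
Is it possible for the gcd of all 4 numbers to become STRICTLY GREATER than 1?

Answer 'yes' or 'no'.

Answer: yes

Derivation:
Current gcd = 1
gcd of all OTHER numbers (without N[2]=49): gcd([52, 28, 8]) = 4
The new gcd after any change is gcd(4, new_value).
This can be at most 4.
Since 4 > old gcd 1, the gcd CAN increase (e.g., set N[2] = 4).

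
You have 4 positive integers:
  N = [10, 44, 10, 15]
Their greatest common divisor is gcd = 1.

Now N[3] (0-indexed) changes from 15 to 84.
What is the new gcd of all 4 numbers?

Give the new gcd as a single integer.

Numbers: [10, 44, 10, 15], gcd = 1
Change: index 3, 15 -> 84
gcd of the OTHER numbers (without index 3): gcd([10, 44, 10]) = 2
New gcd = gcd(g_others, new_val) = gcd(2, 84) = 2

Answer: 2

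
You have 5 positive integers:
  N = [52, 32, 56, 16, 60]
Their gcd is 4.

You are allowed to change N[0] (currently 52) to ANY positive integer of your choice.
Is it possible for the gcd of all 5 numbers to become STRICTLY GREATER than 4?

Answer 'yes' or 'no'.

Current gcd = 4
gcd of all OTHER numbers (without N[0]=52): gcd([32, 56, 16, 60]) = 4
The new gcd after any change is gcd(4, new_value).
This can be at most 4.
Since 4 = old gcd 4, the gcd can only stay the same or decrease.

Answer: no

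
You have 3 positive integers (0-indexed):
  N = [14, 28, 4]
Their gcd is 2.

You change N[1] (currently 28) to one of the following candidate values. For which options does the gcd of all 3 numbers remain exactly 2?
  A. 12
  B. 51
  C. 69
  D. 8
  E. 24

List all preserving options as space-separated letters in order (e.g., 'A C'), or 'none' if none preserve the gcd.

Answer: A D E

Derivation:
Old gcd = 2; gcd of others (without N[1]) = 2
New gcd for candidate v: gcd(2, v). Preserves old gcd iff gcd(2, v) = 2.
  Option A: v=12, gcd(2,12)=2 -> preserves
  Option B: v=51, gcd(2,51)=1 -> changes
  Option C: v=69, gcd(2,69)=1 -> changes
  Option D: v=8, gcd(2,8)=2 -> preserves
  Option E: v=24, gcd(2,24)=2 -> preserves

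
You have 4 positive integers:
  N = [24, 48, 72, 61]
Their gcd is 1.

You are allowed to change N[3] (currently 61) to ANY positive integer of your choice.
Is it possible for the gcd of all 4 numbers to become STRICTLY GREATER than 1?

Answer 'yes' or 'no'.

Current gcd = 1
gcd of all OTHER numbers (without N[3]=61): gcd([24, 48, 72]) = 24
The new gcd after any change is gcd(24, new_value).
This can be at most 24.
Since 24 > old gcd 1, the gcd CAN increase (e.g., set N[3] = 24).

Answer: yes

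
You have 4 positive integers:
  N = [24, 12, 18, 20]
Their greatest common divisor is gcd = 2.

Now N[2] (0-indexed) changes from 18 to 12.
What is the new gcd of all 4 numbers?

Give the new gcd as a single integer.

Numbers: [24, 12, 18, 20], gcd = 2
Change: index 2, 18 -> 12
gcd of the OTHER numbers (without index 2): gcd([24, 12, 20]) = 4
New gcd = gcd(g_others, new_val) = gcd(4, 12) = 4

Answer: 4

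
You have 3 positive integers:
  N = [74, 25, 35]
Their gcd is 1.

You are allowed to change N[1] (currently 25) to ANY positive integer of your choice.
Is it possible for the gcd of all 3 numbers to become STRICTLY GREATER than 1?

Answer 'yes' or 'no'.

Answer: no

Derivation:
Current gcd = 1
gcd of all OTHER numbers (without N[1]=25): gcd([74, 35]) = 1
The new gcd after any change is gcd(1, new_value).
This can be at most 1.
Since 1 = old gcd 1, the gcd can only stay the same or decrease.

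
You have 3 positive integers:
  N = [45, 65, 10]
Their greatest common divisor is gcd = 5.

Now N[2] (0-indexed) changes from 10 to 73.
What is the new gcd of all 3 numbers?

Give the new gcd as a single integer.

Numbers: [45, 65, 10], gcd = 5
Change: index 2, 10 -> 73
gcd of the OTHER numbers (without index 2): gcd([45, 65]) = 5
New gcd = gcd(g_others, new_val) = gcd(5, 73) = 1

Answer: 1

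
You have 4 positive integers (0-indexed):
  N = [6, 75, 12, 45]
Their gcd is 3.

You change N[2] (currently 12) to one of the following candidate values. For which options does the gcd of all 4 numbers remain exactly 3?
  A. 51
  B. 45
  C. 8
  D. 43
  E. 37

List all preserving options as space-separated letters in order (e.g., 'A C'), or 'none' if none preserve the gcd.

Answer: A B

Derivation:
Old gcd = 3; gcd of others (without N[2]) = 3
New gcd for candidate v: gcd(3, v). Preserves old gcd iff gcd(3, v) = 3.
  Option A: v=51, gcd(3,51)=3 -> preserves
  Option B: v=45, gcd(3,45)=3 -> preserves
  Option C: v=8, gcd(3,8)=1 -> changes
  Option D: v=43, gcd(3,43)=1 -> changes
  Option E: v=37, gcd(3,37)=1 -> changes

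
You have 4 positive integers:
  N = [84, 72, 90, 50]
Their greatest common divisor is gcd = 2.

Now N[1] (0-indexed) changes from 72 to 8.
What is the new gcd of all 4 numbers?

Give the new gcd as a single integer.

Numbers: [84, 72, 90, 50], gcd = 2
Change: index 1, 72 -> 8
gcd of the OTHER numbers (without index 1): gcd([84, 90, 50]) = 2
New gcd = gcd(g_others, new_val) = gcd(2, 8) = 2

Answer: 2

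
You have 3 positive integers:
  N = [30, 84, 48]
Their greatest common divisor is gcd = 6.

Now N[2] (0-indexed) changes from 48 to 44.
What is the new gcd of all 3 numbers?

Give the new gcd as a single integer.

Answer: 2

Derivation:
Numbers: [30, 84, 48], gcd = 6
Change: index 2, 48 -> 44
gcd of the OTHER numbers (without index 2): gcd([30, 84]) = 6
New gcd = gcd(g_others, new_val) = gcd(6, 44) = 2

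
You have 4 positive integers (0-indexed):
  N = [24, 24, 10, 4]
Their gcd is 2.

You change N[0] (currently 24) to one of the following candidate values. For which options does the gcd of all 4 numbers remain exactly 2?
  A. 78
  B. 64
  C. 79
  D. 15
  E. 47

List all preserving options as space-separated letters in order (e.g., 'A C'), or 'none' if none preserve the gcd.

Old gcd = 2; gcd of others (without N[0]) = 2
New gcd for candidate v: gcd(2, v). Preserves old gcd iff gcd(2, v) = 2.
  Option A: v=78, gcd(2,78)=2 -> preserves
  Option B: v=64, gcd(2,64)=2 -> preserves
  Option C: v=79, gcd(2,79)=1 -> changes
  Option D: v=15, gcd(2,15)=1 -> changes
  Option E: v=47, gcd(2,47)=1 -> changes

Answer: A B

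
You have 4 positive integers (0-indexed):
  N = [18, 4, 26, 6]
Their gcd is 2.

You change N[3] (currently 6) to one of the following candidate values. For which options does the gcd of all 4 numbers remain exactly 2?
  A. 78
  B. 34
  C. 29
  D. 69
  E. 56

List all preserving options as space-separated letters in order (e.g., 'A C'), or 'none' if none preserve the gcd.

Old gcd = 2; gcd of others (without N[3]) = 2
New gcd for candidate v: gcd(2, v). Preserves old gcd iff gcd(2, v) = 2.
  Option A: v=78, gcd(2,78)=2 -> preserves
  Option B: v=34, gcd(2,34)=2 -> preserves
  Option C: v=29, gcd(2,29)=1 -> changes
  Option D: v=69, gcd(2,69)=1 -> changes
  Option E: v=56, gcd(2,56)=2 -> preserves

Answer: A B E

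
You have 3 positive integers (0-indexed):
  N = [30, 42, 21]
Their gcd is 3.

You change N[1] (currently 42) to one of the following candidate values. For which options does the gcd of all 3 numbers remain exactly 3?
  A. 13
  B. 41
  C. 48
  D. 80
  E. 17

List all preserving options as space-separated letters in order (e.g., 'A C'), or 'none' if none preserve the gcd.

Answer: C

Derivation:
Old gcd = 3; gcd of others (without N[1]) = 3
New gcd for candidate v: gcd(3, v). Preserves old gcd iff gcd(3, v) = 3.
  Option A: v=13, gcd(3,13)=1 -> changes
  Option B: v=41, gcd(3,41)=1 -> changes
  Option C: v=48, gcd(3,48)=3 -> preserves
  Option D: v=80, gcd(3,80)=1 -> changes
  Option E: v=17, gcd(3,17)=1 -> changes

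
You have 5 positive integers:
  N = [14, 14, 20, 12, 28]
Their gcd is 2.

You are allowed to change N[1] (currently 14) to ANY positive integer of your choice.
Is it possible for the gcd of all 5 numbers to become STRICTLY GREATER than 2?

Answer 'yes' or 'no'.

Current gcd = 2
gcd of all OTHER numbers (without N[1]=14): gcd([14, 20, 12, 28]) = 2
The new gcd after any change is gcd(2, new_value).
This can be at most 2.
Since 2 = old gcd 2, the gcd can only stay the same or decrease.

Answer: no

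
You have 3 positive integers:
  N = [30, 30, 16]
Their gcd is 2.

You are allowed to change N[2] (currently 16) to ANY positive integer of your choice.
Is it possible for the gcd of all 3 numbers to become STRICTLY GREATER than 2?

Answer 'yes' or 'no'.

Answer: yes

Derivation:
Current gcd = 2
gcd of all OTHER numbers (without N[2]=16): gcd([30, 30]) = 30
The new gcd after any change is gcd(30, new_value).
This can be at most 30.
Since 30 > old gcd 2, the gcd CAN increase (e.g., set N[2] = 30).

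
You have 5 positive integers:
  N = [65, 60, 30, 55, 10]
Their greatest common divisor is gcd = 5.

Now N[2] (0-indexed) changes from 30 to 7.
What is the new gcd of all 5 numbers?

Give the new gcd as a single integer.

Answer: 1

Derivation:
Numbers: [65, 60, 30, 55, 10], gcd = 5
Change: index 2, 30 -> 7
gcd of the OTHER numbers (without index 2): gcd([65, 60, 55, 10]) = 5
New gcd = gcd(g_others, new_val) = gcd(5, 7) = 1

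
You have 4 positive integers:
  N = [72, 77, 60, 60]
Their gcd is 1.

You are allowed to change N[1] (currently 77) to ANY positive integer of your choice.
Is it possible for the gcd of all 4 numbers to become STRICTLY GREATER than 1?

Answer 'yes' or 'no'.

Answer: yes

Derivation:
Current gcd = 1
gcd of all OTHER numbers (without N[1]=77): gcd([72, 60, 60]) = 12
The new gcd after any change is gcd(12, new_value).
This can be at most 12.
Since 12 > old gcd 1, the gcd CAN increase (e.g., set N[1] = 12).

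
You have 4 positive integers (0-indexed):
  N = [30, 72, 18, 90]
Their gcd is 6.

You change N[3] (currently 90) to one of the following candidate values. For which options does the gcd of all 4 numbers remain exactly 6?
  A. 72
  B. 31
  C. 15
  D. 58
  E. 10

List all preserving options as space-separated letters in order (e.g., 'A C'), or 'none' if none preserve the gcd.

Old gcd = 6; gcd of others (without N[3]) = 6
New gcd for candidate v: gcd(6, v). Preserves old gcd iff gcd(6, v) = 6.
  Option A: v=72, gcd(6,72)=6 -> preserves
  Option B: v=31, gcd(6,31)=1 -> changes
  Option C: v=15, gcd(6,15)=3 -> changes
  Option D: v=58, gcd(6,58)=2 -> changes
  Option E: v=10, gcd(6,10)=2 -> changes

Answer: A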